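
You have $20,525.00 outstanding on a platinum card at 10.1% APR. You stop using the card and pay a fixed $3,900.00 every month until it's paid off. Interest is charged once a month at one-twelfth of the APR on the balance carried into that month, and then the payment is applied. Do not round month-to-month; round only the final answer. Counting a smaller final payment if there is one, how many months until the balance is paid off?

6 payments

Monthly rate r = 10.1%/12 = 0.841667% = 0.00841667.
Recurrence: B ← B·(1+r) − $3,900.00.
Month 1: interest $172.75; balance after payment $16,797.75.
Month 2: interest $141.38; balance after payment $13,039.13.
Month 3: interest $109.75; balance after payment $9,248.88.
Month 4: interest $77.84; balance after payment $5,426.72.
Month 5: interest $45.67; balance after payment $1,572.40.
Month 6: interest $13.23; balance after payment $0.00.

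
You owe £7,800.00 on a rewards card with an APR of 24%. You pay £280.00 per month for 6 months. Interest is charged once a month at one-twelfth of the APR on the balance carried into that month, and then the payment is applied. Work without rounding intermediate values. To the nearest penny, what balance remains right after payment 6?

Monthly rate r = 24%/12 = 2% = 0.02.
Each month: B ← B·(1+r) − £280.00.
Month 1: interest £156.00; balance after payment £7,676.00.
Month 2: interest £153.52; balance after payment £7,549.52.
Month 3: interest £150.99; balance after payment £7,420.51.
Month 4: interest £148.41; balance after payment £7,288.92.
Month 5: interest £145.78; balance after payment £7,154.70.
Month 6: interest £143.09; balance after payment £7,017.79.

£7,017.79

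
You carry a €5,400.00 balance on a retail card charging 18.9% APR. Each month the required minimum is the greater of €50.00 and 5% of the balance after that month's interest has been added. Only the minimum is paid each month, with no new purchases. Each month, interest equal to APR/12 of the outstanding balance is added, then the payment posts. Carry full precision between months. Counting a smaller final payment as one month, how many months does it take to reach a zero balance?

Monthly rate r = 18.9%/12 = 1.575% = 0.01575.
While 5% of the post-interest balance exceeds €50.00, each month B ← (B·(1+r))·(1 − 0.05), i.e. B shrinks by the factor (1+r)·0.95 = 0.96496.
This holds for months 1–48. Entering month 49 the balance is €974.75; 5% of the post-interest balance is now below €50.00, so the flat €50.00 minimum applies from here.
From month 49 a fixed €50.00 at rate r clears €974.75 in 24 more payments. Total: 48 + 24 = 72 months.

72 months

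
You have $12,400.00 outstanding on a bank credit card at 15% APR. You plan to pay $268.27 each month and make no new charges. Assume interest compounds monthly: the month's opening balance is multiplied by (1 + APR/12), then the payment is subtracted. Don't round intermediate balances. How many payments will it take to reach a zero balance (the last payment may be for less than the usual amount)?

70 payments

Monthly rate r = 15%/12 = 1.25% = 0.0125.
Recurrence: B ← B·(1+r) − $268.27.
Month 1: interest $155.00; balance after payment $12,286.73.
Month 2: interest $153.58; balance after payment $12,172.04.
Closed form: n = −ln(1 − rB₀/P)/ln(1+r) = −ln(0.42222)/ln(1.0125) ≈ 69.408, so the balance reaches zero during payment 70.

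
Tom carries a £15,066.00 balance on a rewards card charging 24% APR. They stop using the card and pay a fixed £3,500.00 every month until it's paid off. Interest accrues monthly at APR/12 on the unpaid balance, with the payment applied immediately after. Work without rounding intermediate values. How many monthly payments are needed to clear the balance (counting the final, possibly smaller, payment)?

Monthly rate r = 24%/12 = 2% = 0.02.
Recurrence: B ← B·(1+r) − £3,500.00.
Month 1: interest £301.32; balance after payment £11,867.32.
Month 2: interest £237.35; balance after payment £8,604.67.
Month 3: interest £172.09; balance after payment £5,276.76.
Month 4: interest £105.54; balance after payment £1,882.29.
Month 5: interest £37.65; balance after payment £0.00.

5 months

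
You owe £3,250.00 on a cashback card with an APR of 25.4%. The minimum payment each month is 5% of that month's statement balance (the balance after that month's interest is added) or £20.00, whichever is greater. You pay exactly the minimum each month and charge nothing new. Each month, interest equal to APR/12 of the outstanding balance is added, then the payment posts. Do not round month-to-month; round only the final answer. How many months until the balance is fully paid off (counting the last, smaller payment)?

96 months

Monthly rate r = 25.4%/12 = 2.11667% = 0.0211667.
While 5% of the post-interest balance exceeds £20.00, each month B ← (B·(1+r))·(1 − 0.05), i.e. B shrinks by the factor (1+r)·0.95 = 0.97011.
This holds for months 1–70. Entering month 71 the balance is £388.42; 5% of the post-interest balance is now below £20.00, so the flat £20.00 minimum applies from here.
From month 71 a fixed £20.00 at rate r clears £388.42 in 26 more payments. Total: 70 + 26 = 96 months.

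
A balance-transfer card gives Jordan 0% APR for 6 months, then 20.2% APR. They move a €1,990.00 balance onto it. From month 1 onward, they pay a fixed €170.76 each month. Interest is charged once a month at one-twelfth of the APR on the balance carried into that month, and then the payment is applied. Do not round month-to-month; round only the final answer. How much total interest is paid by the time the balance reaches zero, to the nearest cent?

€57.61

Promo months 1–6 at r₀ = 0%/12 = 0; months 7+ at r₁ = 20.2%/12 = 0.0168333.
After month 6 (no interest yet): B = €1,990.00 − 6·€170.76 = €965.44.
Then at r₁ with €170.76/mo: n₂ = −ln(1 − r₁·B/P)/ln(1+r₁) ≈ 5.99 → 6 more payments.
Total paid = 11·€170.76 + €169.25 = €2,047.61; interest = €2,047.61 − €1,990.00 = €57.61.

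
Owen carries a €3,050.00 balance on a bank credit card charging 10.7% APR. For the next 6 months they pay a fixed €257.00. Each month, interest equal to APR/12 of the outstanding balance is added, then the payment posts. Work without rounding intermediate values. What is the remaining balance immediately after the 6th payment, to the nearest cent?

€1,640.07

Monthly rate r = 10.7%/12 = 0.891667% = 0.00891667.
Each month: B ← B·(1+r) − €257.00.
Month 1: interest €27.20; balance after payment €2,820.20.
Month 2: interest €25.15; balance after payment €2,588.34.
Month 3: interest €23.08; balance after payment €2,354.42.
Month 4: interest €20.99; balance after payment €2,118.42.
Month 5: interest €18.89; balance after payment €1,880.30.
Month 6: interest €16.77; balance after payment €1,640.07.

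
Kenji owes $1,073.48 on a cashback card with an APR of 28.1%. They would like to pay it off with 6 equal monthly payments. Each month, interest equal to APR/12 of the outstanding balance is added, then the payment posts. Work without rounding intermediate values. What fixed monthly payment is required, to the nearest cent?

$193.86

Monthly rate r = 28.1%/12 = 2.34167% = 0.0234167.
Level-payment amortization: P = B₀·r / (1 − (1+r)^(−n)) = 1073.48·0.0234167 / (1 − 1.02342^(−6)).
Denominator 1 − (1+r)^(−6) = 0.129667727.
P = 25.1373 / 0.129667727 ≈ 193.86.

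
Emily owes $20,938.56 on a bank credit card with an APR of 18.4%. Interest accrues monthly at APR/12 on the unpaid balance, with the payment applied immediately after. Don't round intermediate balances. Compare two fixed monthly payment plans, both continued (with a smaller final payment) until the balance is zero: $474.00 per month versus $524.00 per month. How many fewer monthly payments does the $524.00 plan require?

12 fewer payments

Monthly rate r = 18.4%/12 = 1.53333% = 0.0153333.
At $474.00/mo: n = ⌈−ln(1 − rB₀/P)/ln(1+r)⌉ = 75 payments (last $159.43); total interest = total paid − $20,938.56 = $14,296.87.
At $524.00/mo: 63 payments (last $177.17); total interest $11,726.61.
Payments saved = 75 − 63 = 12.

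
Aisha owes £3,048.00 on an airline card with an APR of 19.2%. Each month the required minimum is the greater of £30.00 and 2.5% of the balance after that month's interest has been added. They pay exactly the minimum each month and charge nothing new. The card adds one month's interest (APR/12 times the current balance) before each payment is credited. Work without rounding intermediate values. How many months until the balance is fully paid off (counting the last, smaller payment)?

164 months

Monthly rate r = 19.2%/12 = 1.6% = 0.016.
While 2.5% of the post-interest balance exceeds £30.00, each month B ← (B·(1+r))·(1 − 0.025), i.e. B shrinks by the factor (1+r)·0.975 = 0.9906.
This holds for months 1–101. Entering month 102 the balance is £1,174.21; 2.5% of the post-interest balance is now below £30.00, so the flat £30.00 minimum applies from here.
From month 102 a fixed £30.00 at rate r clears £1,174.21 in 63 more payments. Total: 101 + 63 = 164 months.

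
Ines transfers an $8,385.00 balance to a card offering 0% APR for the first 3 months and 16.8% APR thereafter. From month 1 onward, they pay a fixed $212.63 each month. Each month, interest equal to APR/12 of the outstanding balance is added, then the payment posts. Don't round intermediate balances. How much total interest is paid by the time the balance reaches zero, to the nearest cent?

Promo months 1–3 at r₀ = 0%/12 = 0; months 4+ at r₁ = 16.8%/12 = 0.014.
After month 3 (no interest yet): B = $8,385.00 − 3·$212.63 = $7,747.11.
Then at r₁ with $212.63/mo: n₂ = −ln(1 − r₁·B/P)/ln(1+r₁) ≈ 51.32 → 52 more payments.
Total paid = 54·$212.63 + $68.79 = $11,550.81; interest = $11,550.81 − $8,385.00 = $3,165.81.

$3,165.81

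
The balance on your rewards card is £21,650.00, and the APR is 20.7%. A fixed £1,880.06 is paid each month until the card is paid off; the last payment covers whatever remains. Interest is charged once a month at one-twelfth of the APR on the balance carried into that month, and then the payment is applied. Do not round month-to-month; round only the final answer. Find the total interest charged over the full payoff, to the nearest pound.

£2,694

Monthly rate r = 20.7%/12 = 1.725% = 0.01725.
Payoff takes n = ⌈−ln(1 − rB₀/P)/ln(1+r)⌉ = ⌈12.948⌉ = 13 payments; the last is £1,783.24.
Total paid = 12·£1,880.06 + £1,783.24 = £24,343.96.
Total interest = total paid − principal = £24,343.96 − £21,650.00 = £2,693.96.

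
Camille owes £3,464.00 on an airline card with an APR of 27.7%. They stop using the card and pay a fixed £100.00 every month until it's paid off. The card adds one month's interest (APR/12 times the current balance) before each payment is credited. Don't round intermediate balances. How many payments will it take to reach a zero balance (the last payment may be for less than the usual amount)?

Monthly rate r = 27.7%/12 = 2.30833% = 0.0230833.
Recurrence: B ← B·(1+r) − £100.00.
Month 1: interest £79.96; balance after payment £3,443.96.
Month 2: interest £79.50; balance after payment £3,423.46.
Closed form: n = −ln(1 − rB₀/P)/ln(1+r) = −ln(0.20039)/ln(1.02308) ≈ 70.439, so the balance reaches zero during payment 71.

71 payments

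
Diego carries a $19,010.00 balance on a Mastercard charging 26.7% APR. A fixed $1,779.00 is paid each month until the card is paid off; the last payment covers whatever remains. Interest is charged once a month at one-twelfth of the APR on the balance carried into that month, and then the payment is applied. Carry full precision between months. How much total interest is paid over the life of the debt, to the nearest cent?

Monthly rate r = 26.7%/12 = 2.225% = 0.02225.
Payoff takes n = ⌈−ln(1 − rB₀/P)/ln(1+r)⌉ = ⌈12.337⌉ = 13 payments; the last is $604.14.
Total paid = 12·$1,779.00 + $604.14 = $21,952.14.
Total interest = total paid − principal = $21,952.14 − $19,010.00 = $2,942.14.

$2,942.14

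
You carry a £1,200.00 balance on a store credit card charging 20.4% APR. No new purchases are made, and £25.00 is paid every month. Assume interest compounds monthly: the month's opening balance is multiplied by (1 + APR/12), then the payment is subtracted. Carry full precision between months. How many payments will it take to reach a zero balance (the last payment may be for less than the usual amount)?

101 months

Monthly rate r = 20.4%/12 = 1.7% = 0.017.
Recurrence: B ← B·(1+r) − £25.00.
Month 1: interest £20.40; balance after payment £1,195.40.
Month 2: interest £20.32; balance after payment £1,190.72.
Closed form: n = −ln(1 − rB₀/P)/ln(1+r) = −ln(0.184)/ln(1.017) ≈ 100.422, so the balance reaches zero during payment 101.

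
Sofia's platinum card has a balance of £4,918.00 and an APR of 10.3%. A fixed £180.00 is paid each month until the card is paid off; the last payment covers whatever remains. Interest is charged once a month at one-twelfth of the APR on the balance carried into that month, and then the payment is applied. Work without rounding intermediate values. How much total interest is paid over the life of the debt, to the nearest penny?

Monthly rate r = 10.3%/12 = 0.858333% = 0.00858333.
Payoff takes n = ⌈−ln(1 − rB₀/P)/ln(1+r)⌉ = ⌈31.269⌉ = 32 payments; the last is £48.56.
Total paid = 31·£180.00 + £48.56 = £5,628.56.
Total interest = total paid − principal = £5,628.56 − £4,918.00 = £710.56.

£710.56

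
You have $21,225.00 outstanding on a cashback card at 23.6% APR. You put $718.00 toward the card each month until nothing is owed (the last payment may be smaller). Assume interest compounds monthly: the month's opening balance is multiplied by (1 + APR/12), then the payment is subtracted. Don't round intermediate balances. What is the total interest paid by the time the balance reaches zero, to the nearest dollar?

$10,879

Monthly rate r = 23.6%/12 = 1.96667% = 0.0196667.
Payoff takes n = ⌈−ln(1 − rB₀/P)/ln(1+r)⌉ = ⌈44.711⌉ = 45 payments; the last is $511.60.
Total paid = 44·$718.00 + $511.60 = $32,103.60.
Total interest = total paid − principal = $32,103.60 − $21,225.00 = $10,878.60.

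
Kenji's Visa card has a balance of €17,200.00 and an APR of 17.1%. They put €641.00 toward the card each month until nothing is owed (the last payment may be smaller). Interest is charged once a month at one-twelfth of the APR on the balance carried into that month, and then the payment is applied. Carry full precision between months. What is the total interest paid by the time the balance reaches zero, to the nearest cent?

Monthly rate r = 17.1%/12 = 1.425% = 0.01425.
Payoff takes n = ⌈−ln(1 − rB₀/P)/ln(1+r)⌉ = ⌈34.056⌉ = 35 payments; the last is €35.91.
Total paid = 34·€641.00 + €35.91 = €21,829.91.
Total interest = total paid − principal = €21,829.91 − €17,200.00 = €4,629.91.

€4,629.91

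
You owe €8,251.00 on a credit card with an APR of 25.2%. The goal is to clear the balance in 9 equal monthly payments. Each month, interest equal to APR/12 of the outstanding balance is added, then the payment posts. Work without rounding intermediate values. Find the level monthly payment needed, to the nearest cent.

Monthly rate r = 25.2%/12 = 2.1% = 0.021.
Level-payment amortization: P = B₀·r / (1 − (1+r)^(−n)) = 8251.00·0.021 / (1 − 1.021^(−9)).
Denominator 1 − (1+r)^(−9) = 0.170591807.
P = 173.271 / 0.170591807 ≈ 1015.71.

€1,015.71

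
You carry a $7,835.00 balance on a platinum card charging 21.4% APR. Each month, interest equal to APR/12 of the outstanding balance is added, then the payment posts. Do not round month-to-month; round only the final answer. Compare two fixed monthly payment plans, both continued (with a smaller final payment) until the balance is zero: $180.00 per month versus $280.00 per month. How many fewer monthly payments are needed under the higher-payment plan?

Monthly rate r = 21.4%/12 = 1.78333% = 0.0178333.
At $180.00/mo: n = ⌈−ln(1 − rB₀/P)/ln(1+r)⌉ = 85 payments (last $126.66); total interest = total paid − $7,835.00 = $7,411.66.
At $280.00/mo: 40 payments (last $28.86); total interest $3,113.86.
Payments saved = 85 − 40 = 45.

45 fewer payments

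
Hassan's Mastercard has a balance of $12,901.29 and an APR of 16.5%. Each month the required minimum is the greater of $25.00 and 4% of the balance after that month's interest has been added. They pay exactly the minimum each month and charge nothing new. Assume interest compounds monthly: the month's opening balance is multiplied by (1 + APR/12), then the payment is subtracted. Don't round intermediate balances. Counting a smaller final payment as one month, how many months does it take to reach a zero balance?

Monthly rate r = 16.5%/12 = 1.375% = 0.01375.
While 4% of the post-interest balance exceeds $25.00, each month B ← (B·(1+r))·(1 − 0.04), i.e. B shrinks by the factor (1+r)·0.96 = 0.9732.
This holds for months 1–112. Entering month 113 the balance is $615.56; 4% of the post-interest balance is now below $25.00, so the flat $25.00 minimum applies from here.
From month 113 a fixed $25.00 at rate r clears $615.56 in 31 more payments. Total: 112 + 31 = 143 months.

143 months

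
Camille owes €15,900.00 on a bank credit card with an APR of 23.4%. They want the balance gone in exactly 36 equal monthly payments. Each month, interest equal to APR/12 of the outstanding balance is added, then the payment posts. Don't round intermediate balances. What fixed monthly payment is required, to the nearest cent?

Monthly rate r = 23.4%/12 = 1.95% = 0.0195.
Level-payment amortization: P = B₀·r / (1 − (1+r)^(−n)) = 15900.00·0.0195 / (1 − 1.0195^(−36)).
Denominator 1 − (1+r)^(−36) = 0.501046911.
P = 310.05 / 0.501046911 ≈ 618.80.

€618.80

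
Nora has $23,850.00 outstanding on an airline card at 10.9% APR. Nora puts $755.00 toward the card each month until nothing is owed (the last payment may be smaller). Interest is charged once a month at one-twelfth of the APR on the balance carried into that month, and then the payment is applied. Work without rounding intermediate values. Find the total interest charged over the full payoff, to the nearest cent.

Monthly rate r = 10.9%/12 = 0.908333% = 0.00908333.
Payoff takes n = ⌈−ln(1 − rB₀/P)/ln(1+r)⌉ = ⌈37.400⌉ = 38 payments; the last is $303.03.
Total paid = 37·$755.00 + $303.03 = $28,238.03.
Total interest = total paid − principal = $28,238.03 − $23,850.00 = $4,388.03.

$4,388.03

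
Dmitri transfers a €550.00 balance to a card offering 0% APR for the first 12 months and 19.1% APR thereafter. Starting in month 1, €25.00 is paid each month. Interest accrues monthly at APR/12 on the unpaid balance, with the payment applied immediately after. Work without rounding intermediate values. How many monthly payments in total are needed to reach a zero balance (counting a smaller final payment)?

Promo months 1–12 at r₀ = 0%/12 = 0; months 13+ at r₁ = 19.1%/12 = 0.0159167.
After month 12 (no interest yet): B = €550.00 − 12·€25.00 = €250.00.
Then at r₁ with €25.00/mo: n₂ = −ln(1 − r₁·B/P)/ln(1+r₁) ≈ 10.98 → 11 more payments.

23 months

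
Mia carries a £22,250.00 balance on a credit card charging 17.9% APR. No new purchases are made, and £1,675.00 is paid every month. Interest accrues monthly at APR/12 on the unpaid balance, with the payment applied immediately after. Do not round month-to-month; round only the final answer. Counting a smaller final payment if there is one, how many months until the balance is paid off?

Monthly rate r = 17.9%/12 = 1.49167% = 0.0149167.
Recurrence: B ← B·(1+r) − £1,675.00.
Month 1: interest £331.90; balance after payment £20,906.90.
Month 2: interest £311.86; balance after payment £19,543.76.
Closed form: n = −ln(1 − rB₀/P)/ln(1+r) = −ln(0.80185)/ln(1.01492) ≈ 14.914, so the balance reaches zero during payment 15.

15 payments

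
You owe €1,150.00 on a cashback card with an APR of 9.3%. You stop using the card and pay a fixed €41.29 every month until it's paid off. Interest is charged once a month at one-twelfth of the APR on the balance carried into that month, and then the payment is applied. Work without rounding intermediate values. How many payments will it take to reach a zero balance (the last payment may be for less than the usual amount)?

Monthly rate r = 9.3%/12 = 0.775% = 0.00775.
Recurrence: B ← B·(1+r) − €41.29.
Month 1: interest €8.91; balance after payment €1,117.62.
Month 2: interest €8.66; balance after payment €1,084.99.
Closed form: n = −ln(1 − rB₀/P)/ln(1+r) = −ln(0.78415)/ln(1.00775) ≈ 31.496, so the balance reaches zero during payment 32.

32 payments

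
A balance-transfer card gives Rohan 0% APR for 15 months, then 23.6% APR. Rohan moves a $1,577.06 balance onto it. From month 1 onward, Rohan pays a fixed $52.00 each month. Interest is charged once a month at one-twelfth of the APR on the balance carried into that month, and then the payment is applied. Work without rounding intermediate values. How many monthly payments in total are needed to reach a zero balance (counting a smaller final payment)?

34 payments

Promo months 1–15 at r₀ = 0%/12 = 0; months 16+ at r₁ = 23.6%/12 = 0.0196667.
After month 15 (no interest yet): B = $1,577.06 − 15·$52.00 = $797.06.
Then at r₁ with $52.00/mo: n₂ = −ln(1 − r₁·B/P)/ln(1+r₁) ≈ 18.42 → 19 more payments.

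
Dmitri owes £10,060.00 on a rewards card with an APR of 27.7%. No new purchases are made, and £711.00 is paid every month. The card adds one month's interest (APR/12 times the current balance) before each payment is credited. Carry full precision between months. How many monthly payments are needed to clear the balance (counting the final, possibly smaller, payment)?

Monthly rate r = 27.7%/12 = 2.30833% = 0.0230833.
Recurrence: B ← B·(1+r) − £711.00.
Month 1: interest £232.22; balance after payment £9,581.22.
Month 2: interest £221.17; balance after payment £9,091.38.
Closed form: n = −ln(1 − rB₀/P)/ln(1+r) = −ln(0.67339)/ln(1.02308) ≈ 17.327, so the balance reaches zero during payment 18.

18 months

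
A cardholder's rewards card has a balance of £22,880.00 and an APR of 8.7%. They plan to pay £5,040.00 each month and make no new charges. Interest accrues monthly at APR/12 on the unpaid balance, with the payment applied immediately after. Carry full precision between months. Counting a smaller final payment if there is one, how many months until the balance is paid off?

Monthly rate r = 8.7%/12 = 0.725% = 0.00725.
Recurrence: B ← B·(1+r) − £5,040.00.
Month 1: interest £165.88; balance after payment £18,005.88.
Month 2: interest £130.54; balance after payment £13,096.42.
Month 3: interest £94.95; balance after payment £8,151.37.
Month 4: interest £59.10; balance after payment £3,170.47.
Month 5: interest £22.99; balance after payment £0.00.

5 payments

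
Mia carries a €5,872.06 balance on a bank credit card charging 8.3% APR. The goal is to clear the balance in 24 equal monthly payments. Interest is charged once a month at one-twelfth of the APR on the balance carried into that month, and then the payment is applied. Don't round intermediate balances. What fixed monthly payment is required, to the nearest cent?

Monthly rate r = 8.3%/12 = 0.691667% = 0.00691667.
Level-payment amortization: P = B₀·r / (1 − (1+r)^(−n)) = 5872.06·0.00691667 / (1 − 1.00692^(−24)).
Denominator 1 − (1+r)^(−24) = 0.152469583.
P = 40.6151 / 0.152469583 ≈ 266.38.

€266.38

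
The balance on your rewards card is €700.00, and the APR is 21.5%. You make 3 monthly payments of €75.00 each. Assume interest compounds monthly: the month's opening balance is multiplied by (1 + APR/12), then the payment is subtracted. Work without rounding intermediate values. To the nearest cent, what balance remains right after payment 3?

Monthly rate r = 21.5%/12 = 1.79167% = 0.0179167.
Each month: B ← B·(1+r) − €75.00.
Month 1: interest €12.54; balance after payment €637.54.
Month 2: interest €11.42; balance after payment €573.96.
Month 3: interest €10.28; balance after payment €509.25.

€509.25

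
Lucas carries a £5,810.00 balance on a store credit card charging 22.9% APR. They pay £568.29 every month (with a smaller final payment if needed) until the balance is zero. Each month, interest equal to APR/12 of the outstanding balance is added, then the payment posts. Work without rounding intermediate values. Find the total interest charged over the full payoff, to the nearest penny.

£716.10

Monthly rate r = 22.9%/12 = 1.90833% = 0.0190833.
Payoff takes n = ⌈−ln(1 − rB₀/P)/ln(1+r)⌉ = ⌈11.481⌉ = 12 payments; the last is £274.91.
Total paid = 11·£568.29 + £274.91 = £6,526.10.
Total interest = total paid − principal = £6,526.10 − £5,810.00 = £716.10.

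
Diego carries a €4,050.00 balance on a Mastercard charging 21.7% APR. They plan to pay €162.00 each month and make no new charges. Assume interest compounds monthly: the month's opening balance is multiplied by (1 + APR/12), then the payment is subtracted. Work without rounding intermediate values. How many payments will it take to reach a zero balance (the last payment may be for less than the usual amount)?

34 months

Monthly rate r = 21.7%/12 = 1.80833% = 0.0180833.
Recurrence: B ← B·(1+r) − €162.00.
Month 1: interest €73.24; balance after payment €3,961.24.
Month 2: interest €71.63; balance after payment €3,870.87.
Closed form: n = −ln(1 − rB₀/P)/ln(1+r) = −ln(0.54792)/ln(1.01808) ≈ 33.570, so the balance reaches zero during payment 34.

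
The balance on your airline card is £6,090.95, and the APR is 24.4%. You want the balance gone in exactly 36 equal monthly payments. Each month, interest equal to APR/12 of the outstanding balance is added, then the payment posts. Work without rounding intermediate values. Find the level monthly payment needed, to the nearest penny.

Monthly rate r = 24.4%/12 = 2.03333% = 0.0203333.
Level-payment amortization: P = B₀·r / (1 − (1+r)^(−n)) = 6090.95·0.0203333 / (1 − 1.02033^(−36)).
Denominator 1 − (1+r)^(−36) = 0.515509457.
P = 123.849 / 0.515509457 ≈ 240.25.

£240.25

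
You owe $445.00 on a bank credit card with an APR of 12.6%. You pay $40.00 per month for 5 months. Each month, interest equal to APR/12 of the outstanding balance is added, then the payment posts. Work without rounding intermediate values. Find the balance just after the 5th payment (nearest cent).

$264.61

Monthly rate r = 12.6%/12 = 1.05% = 0.0105.
Each month: B ← B·(1+r) − $40.00.
Month 1: interest $4.67; balance after payment $409.67.
Month 2: interest $4.30; balance after payment $373.97.
Month 3: interest $3.93; balance after payment $337.90.
Month 4: interest $3.55; balance after payment $301.45.
Month 5: interest $3.17; balance after payment $264.61.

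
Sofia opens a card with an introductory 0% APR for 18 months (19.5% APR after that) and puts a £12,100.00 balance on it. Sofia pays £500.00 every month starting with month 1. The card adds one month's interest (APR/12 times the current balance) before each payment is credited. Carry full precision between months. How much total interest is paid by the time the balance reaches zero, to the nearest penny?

Promo months 1–18 at r₀ = 0%/12 = 0; months 19+ at r₁ = 19.5%/12 = 0.01625.
After month 18 (no interest yet): B = £12,100.00 − 18·£500.00 = £3,100.00.
Then at r₁ with £500.00/mo: n₂ = −ln(1 − r₁·B/P)/ln(1+r₁) ≈ 6.59 → 7 more payments.
Total paid = 24·£500.00 + £294.97 = £12,294.97; interest = £12,294.97 − £12,100.00 = £194.97.

£194.97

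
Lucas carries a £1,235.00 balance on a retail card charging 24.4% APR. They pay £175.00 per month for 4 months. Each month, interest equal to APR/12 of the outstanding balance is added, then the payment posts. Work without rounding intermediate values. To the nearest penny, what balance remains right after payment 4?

Monthly rate r = 24.4%/12 = 2.03333% = 0.0203333.
Each month: B ← B·(1+r) − £175.00.
Month 1: interest £25.11; balance after payment £1,085.11.
Month 2: interest £22.06; balance after payment £932.18.
Month 3: interest £18.95; balance after payment £776.13.
Month 4: interest £15.78; balance after payment £616.91.

£616.91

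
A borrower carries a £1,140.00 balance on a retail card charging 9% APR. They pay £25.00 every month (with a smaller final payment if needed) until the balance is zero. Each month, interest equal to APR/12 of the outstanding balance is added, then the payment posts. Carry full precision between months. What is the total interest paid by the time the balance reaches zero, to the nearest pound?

£260

Monthly rate r = 9%/12 = 0.75% = 0.0075.
Payoff takes n = ⌈−ln(1 − rB₀/P)/ln(1+r)⌉ = ⌈56.016⌉ = 57 payments; the last is £0.39.
Total paid = 56·£25.00 + £0.39 = £1,400.39.
Total interest = total paid − principal = £1,400.39 − £1,140.00 = £260.39.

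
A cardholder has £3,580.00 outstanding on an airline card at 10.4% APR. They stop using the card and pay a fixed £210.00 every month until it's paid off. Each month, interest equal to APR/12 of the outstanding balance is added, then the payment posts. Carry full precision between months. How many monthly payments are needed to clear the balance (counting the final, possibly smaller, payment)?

Monthly rate r = 10.4%/12 = 0.866667% = 0.00866667.
Recurrence: B ← B·(1+r) − £210.00.
Month 1: interest £31.03; balance after payment £3,401.03.
Month 2: interest £29.48; balance after payment £3,220.50.
Closed form: n = −ln(1 − rB₀/P)/ln(1+r) = −ln(0.85225)/ln(1.00867) ≈ 18.526, so the balance reaches zero during payment 19.

19 payments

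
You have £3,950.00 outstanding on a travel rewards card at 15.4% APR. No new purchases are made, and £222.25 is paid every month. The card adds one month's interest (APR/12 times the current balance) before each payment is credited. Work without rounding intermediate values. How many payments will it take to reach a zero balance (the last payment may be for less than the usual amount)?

21 months

Monthly rate r = 15.4%/12 = 1.28333% = 0.0128333.
Recurrence: B ← B·(1+r) − £222.25.
Month 1: interest £50.69; balance after payment £3,778.44.
Month 2: interest £48.49; balance after payment £3,604.68.
Closed form: n = −ln(1 − rB₀/P)/ln(1+r) = −ln(0.77192)/ln(1.01283) ≈ 20.302, so the balance reaches zero during payment 21.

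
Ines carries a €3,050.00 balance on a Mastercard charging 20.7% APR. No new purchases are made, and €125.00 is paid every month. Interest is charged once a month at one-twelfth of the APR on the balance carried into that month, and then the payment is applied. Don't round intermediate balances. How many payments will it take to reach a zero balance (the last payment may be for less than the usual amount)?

Monthly rate r = 20.7%/12 = 1.725% = 0.01725.
Recurrence: B ← B·(1+r) − €125.00.
Month 1: interest €52.61; balance after payment €2,977.61.
Month 2: interest €51.36; balance after payment €2,903.98.
Closed form: n = −ln(1 − rB₀/P)/ln(1+r) = −ln(0.5791)/ln(1.01725) ≈ 31.941, so the balance reaches zero during payment 32.

32 months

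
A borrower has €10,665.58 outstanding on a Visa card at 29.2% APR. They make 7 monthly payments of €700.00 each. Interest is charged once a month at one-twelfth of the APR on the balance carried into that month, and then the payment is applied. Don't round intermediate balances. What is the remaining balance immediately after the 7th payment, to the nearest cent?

Monthly rate r = 29.2%/12 = 2.43333% = 0.0243333.
Each month: B ← B·(1+r) − €700.00.
Month 1: interest €259.53; balance after payment €10,225.11.
Month 2: interest €248.81; balance after payment €9,773.92.
Month 3: interest €237.83; balance after payment €9,311.75.
Month 4: interest €226.59; balance after payment €8,838.34.
Month 5: interest €215.07; balance after payment €8,353.40.
Month 6: interest €203.27; balance after payment €7,856.67.
Month 7: interest €191.18; balance after payment €7,347.85.

€7,347.85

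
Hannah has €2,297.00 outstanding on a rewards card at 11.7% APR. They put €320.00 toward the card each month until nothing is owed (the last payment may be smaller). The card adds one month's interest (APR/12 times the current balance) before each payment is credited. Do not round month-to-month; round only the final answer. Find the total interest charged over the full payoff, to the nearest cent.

Monthly rate r = 11.7%/12 = 0.975% = 0.00975.
Payoff takes n = ⌈−ln(1 − rB₀/P)/ln(1+r)⌉ = ⌈7.478⌉ = 8 payments; the last is €153.32.
Total paid = 7·€320.00 + €153.32 = €2,393.32.
Total interest = total paid − principal = €2,393.32 − €2,297.00 = €96.32.

€96.32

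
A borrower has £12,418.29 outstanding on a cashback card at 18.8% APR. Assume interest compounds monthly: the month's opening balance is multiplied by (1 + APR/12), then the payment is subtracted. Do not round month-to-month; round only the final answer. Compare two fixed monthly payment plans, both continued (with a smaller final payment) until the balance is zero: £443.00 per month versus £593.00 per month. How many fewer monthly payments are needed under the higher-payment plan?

12 fewer payments

Monthly rate r = 18.8%/12 = 1.56667% = 0.0156667.
At £443.00/mo: n = ⌈−ln(1 − rB₀/P)/ln(1+r)⌉ = 38 payments (last £90.85); total interest = total paid − £12,418.29 = £4,063.56.
At £593.00/mo: 26 payments (last £344.07); total interest £2,750.78.
Payments saved = 38 − 26 = 12.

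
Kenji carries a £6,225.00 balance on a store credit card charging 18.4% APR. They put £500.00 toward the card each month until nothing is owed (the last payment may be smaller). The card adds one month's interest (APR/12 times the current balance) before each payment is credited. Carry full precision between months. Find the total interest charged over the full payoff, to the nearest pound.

£736

Monthly rate r = 18.4%/12 = 1.53333% = 0.0153333.
Payoff takes n = ⌈−ln(1 − rB₀/P)/ln(1+r)⌉ = ⌈13.921⌉ = 14 payments; the last is £460.69.
Total paid = 13·£500.00 + £460.69 = £6,960.69.
Total interest = total paid − principal = £6,960.69 − £6,225.00 = £735.69.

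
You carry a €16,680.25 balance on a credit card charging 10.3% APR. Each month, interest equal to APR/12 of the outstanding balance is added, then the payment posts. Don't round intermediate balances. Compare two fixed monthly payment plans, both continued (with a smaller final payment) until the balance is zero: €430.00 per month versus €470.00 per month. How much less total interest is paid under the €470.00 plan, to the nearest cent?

Monthly rate r = 10.3%/12 = 0.858333% = 0.00858333.
At €430.00/mo: n = ⌈−ln(1 − rB₀/P)/ln(1+r)⌉ = 48 payments (last €161.82); total interest = total paid − €16,680.25 = €3,691.57.
At €470.00/mo: 43 payments (last €239.03); total interest €3,298.78.
Interest saved = €3,691.57 − €3,298.78 = €392.79.

€392.79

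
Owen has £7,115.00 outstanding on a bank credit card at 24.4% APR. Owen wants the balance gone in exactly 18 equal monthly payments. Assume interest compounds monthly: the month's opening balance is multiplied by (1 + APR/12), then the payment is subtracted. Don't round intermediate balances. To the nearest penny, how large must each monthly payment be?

Monthly rate r = 24.4%/12 = 2.03333% = 0.0203333.
Level-payment amortization: P = B₀·r / (1 − (1+r)^(−n)) = 7115.00·0.0203333 / (1 − 1.02033^(−18)).
Denominator 1 − (1+r)^(−18) = 0.303946451.
P = 144.672 / 0.303946451 ≈ 475.98.

£475.98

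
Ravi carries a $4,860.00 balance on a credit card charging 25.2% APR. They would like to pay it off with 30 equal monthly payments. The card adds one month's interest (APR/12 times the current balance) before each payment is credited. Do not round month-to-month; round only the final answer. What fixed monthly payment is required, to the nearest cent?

Monthly rate r = 25.2%/12 = 2.1% = 0.021.
Level-payment amortization: P = B₀·r / (1 − (1+r)^(−n)) = 4860.00·0.021 / (1 − 1.021^(−30)).
Denominator 1 − (1+r)^(−30) = 0.463922305.
P = 102.06 / 0.463922305 ≈ 219.99.

$219.99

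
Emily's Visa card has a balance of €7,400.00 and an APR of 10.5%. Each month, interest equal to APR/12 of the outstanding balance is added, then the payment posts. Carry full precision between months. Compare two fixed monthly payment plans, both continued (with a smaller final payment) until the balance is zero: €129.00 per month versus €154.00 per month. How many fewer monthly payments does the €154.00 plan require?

18 fewer payments

Monthly rate r = 10.5%/12 = 0.875% = 0.00875.
At €129.00/mo: n = ⌈−ln(1 − rB₀/P)/ln(1+r)⌉ = 81 payments (last €1.12); total interest = total paid − €7,400.00 = €2,921.12.
At €154.00/mo: 63 payments (last €95.10); total interest €2,243.10.
Payments saved = 81 − 63 = 18.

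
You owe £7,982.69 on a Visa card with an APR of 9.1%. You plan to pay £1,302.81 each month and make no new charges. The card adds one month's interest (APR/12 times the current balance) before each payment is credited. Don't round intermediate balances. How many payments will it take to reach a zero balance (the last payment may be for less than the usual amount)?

7 months

Monthly rate r = 9.1%/12 = 0.758333% = 0.00758333.
Recurrence: B ← B·(1+r) − £1,302.81.
Month 1: interest £60.54; balance after payment £6,740.42.
Month 2: interest £51.11; balance after payment £5,488.72.
Closed form: n = −ln(1 − rB₀/P)/ln(1+r) = −ln(0.95353)/ln(1.00758) ≈ 6.298, so the balance reaches zero during payment 7.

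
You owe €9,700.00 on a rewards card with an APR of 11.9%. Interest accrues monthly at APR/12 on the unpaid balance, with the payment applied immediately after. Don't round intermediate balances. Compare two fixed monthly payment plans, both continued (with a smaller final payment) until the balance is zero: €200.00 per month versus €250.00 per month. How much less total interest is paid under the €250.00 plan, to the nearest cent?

€984.62

Monthly rate r = 11.9%/12 = 0.991667% = 0.00991667.
At €200.00/mo: n = ⌈−ln(1 − rB₀/P)/ln(1+r)⌉ = 67 payments (last €91.35); total interest = total paid − €9,700.00 = €3,591.35.
At €250.00/mo: 50 payments (last €56.73); total interest €2,606.73.
Interest saved = €3,591.35 − €2,606.73 = €984.62.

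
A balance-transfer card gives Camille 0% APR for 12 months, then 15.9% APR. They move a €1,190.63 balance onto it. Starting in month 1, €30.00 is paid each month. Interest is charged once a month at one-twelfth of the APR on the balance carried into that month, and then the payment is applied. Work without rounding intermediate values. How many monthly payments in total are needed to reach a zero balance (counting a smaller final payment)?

47 months

Promo months 1–12 at r₀ = 0%/12 = 0; months 13+ at r₁ = 15.9%/12 = 0.01325.
After month 12 (no interest yet): B = €1,190.63 − 12·€30.00 = €830.63.
Then at r₁ with €30.00/mo: n₂ = −ln(1 − r₁·B/P)/ln(1+r₁) ≈ 34.72 → 35 more payments.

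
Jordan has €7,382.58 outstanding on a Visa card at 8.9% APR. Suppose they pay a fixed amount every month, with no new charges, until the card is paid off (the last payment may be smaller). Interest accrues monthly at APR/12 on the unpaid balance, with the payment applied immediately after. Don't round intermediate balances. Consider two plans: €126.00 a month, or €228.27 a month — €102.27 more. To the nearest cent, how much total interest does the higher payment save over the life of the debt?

€1,249.48

Monthly rate r = 8.9%/12 = 0.741667% = 0.00741667.
At €126.00/mo: n = ⌈−ln(1 − rB₀/P)/ln(1+r)⌉ = 78 payments (last €20.00); total interest = total paid − €7,382.58 = €2,339.42.
At €228.27/mo: 38 payments (last €26.53); total interest €1,089.94.
Interest saved = €2,339.42 − €1,089.94 = €1,249.48.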